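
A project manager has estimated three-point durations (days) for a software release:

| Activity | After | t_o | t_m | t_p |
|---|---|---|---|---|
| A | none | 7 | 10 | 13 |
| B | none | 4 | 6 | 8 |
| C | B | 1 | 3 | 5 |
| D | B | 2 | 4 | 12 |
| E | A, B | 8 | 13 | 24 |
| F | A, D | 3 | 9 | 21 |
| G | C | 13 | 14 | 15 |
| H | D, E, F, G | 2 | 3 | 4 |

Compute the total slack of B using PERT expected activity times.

1 days

te_A = (7 + 4·10 + 13)/6 = 60/6 = 10
te_B = (4 + 4·6 + 8)/6 = 36/6 = 6
te_C = (1 + 4·3 + 5)/6 = 18/6 = 3
te_D = (2 + 4·4 + 12)/6 = 30/6 = 5
te_E = (8 + 4·13 + 24)/6 = 84/6 = 14
te_F = (3 + 4·9 + 21)/6 = 60/6 = 10
te_G = (13 + 4·14 + 15)/6 = 84/6 = 14
te_H = (2 + 4·3 + 4)/6 = 18/6 = 3

Forward pass:
ES_A = 0; EF_A = 10
ES_B = 0; EF_B = 6
ES_C = 6; EF_C = 6+3 = 9
ES_D = 6; EF_D = 6+5 = 11
ES_E = max(EF_A=10, EF_B=6) = 10; EF_E = 10+14 = 24
ES_F = max(EF_A=10, EF_D=11) = 11; EF_F = 11+10 = 21
ES_G = 9; EF_G = 9+14 = 23
ES_H = max(EF_D=11, EF_E=24, EF_F=21, EF_G=23) = 24; EF_H = 24+3 = 27
Expected project duration μ = 27 days. Critical path: A → E → H.

Backward pass:
LF_H = 27; LS_H = 27−3 = 24
LF_G = LS_H = 24; LS_G = 24−14 = 10
LF_F = LS_H = 24; LS_F = 24−10 = 14
LF_E = LS_H = 24; LS_E = 24−14 = 10
LF_D = min(LS_F=14, LS_H=24) = 14; LS_D = 14−5 = 9
LF_C = LS_G = 10; LS_C = 10−3 = 7
LF_B = min(LS_C=7, LS_D=9, LS_E=10) = 7; LS_B = 7−6 = 1
LF_A = min(LS_E=10, LS_F=14) = 10; LS_A = 10−10 = 0
Slack_B = LS_B − ES_B = 1 − 0 = 1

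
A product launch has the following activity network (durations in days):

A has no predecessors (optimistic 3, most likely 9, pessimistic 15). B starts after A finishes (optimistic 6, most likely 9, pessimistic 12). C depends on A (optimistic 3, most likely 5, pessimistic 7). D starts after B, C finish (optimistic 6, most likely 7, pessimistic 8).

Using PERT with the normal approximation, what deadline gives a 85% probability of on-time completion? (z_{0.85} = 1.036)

27.3 days

te_A = (3 + 4·9 + 15)/6 = 54/6 = 9; σ²_A = ((15−3)/6)² = 4.000
te_B = (6 + 4·9 + 12)/6 = 54/6 = 9; σ²_B = ((12−6)/6)² = 1.000
te_C = (3 + 4·5 + 7)/6 = 30/6 = 5; σ²_C = ((7−3)/6)² = 0.444
te_D = (6 + 4·7 + 8)/6 = 42/6 = 7; σ²_D = ((8−6)/6)² = 0.111

Forward pass:
ES_A = 0; EF_A = 9
ES_B = 9; EF_B = 9+9 = 18
ES_C = 9; EF_C = 9+5 = 14
ES_D = max(EF_B=18, EF_C=14) = 18; EF_D = 18+7 = 25
Expected project duration μ = 25 days. Critical path: A → B → D.

Variance along critical path = 4.000 + 1.000 + 0.111 = 5.111; σ = 2.261 days.
D = μ + z·σ = 25 + 1.036·2.261 = 27.3 days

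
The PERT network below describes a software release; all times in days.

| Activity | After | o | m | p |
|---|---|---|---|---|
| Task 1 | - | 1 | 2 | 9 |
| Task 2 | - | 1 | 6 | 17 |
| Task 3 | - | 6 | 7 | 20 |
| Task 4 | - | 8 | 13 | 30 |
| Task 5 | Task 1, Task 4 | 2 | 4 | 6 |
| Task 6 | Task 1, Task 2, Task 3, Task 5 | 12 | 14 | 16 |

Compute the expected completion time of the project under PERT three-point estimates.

33 days

te_Task 1 = (1 + 4·2 + 9)/6 = 18/6 = 3
te_Task 2 = (1 + 4·6 + 17)/6 = 42/6 = 7
te_Task 3 = (6 + 4·7 + 20)/6 = 54/6 = 9
te_Task 4 = (8 + 4·13 + 30)/6 = 90/6 = 15
te_Task 5 = (2 + 4·4 + 6)/6 = 24/6 = 4
te_Task 6 = (12 + 4·14 + 16)/6 = 84/6 = 14

Forward pass:
ES_Task 1 = 0; EF_Task 1 = 3
ES_Task 2 = 0; EF_Task 2 = 7
ES_Task 3 = 0; EF_Task 3 = 9
ES_Task 4 = 0; EF_Task 4 = 15
ES_Task 5 = max(EF_Task 1=3, EF_Task 4=15) = 15; EF_Task 5 = 15+4 = 19
ES_Task 6 = max(EF_Task 1=3, EF_Task 2=7, EF_Task 3=9, EF_Task 5=19) = 19; EF_Task 6 = 19+14 = 33
Expected project duration μ = 33 days. Critical path: Task 4 → Task 5 → Task 6.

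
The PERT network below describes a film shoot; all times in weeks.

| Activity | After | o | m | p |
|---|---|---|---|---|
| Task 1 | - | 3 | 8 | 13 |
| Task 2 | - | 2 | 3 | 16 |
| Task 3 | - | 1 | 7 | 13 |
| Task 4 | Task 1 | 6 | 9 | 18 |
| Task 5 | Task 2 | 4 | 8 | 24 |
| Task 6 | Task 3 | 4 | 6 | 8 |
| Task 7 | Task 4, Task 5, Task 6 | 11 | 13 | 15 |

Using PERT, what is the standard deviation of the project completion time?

te_Task 1 = (3 + 4·8 + 13)/6 = 48/6 = 8; σ²_Task 1 = ((13−3)/6)² = 2.778
te_Task 2 = (2 + 4·3 + 16)/6 = 30/6 = 5; σ²_Task 2 = ((16−2)/6)² = 5.444
te_Task 3 = (1 + 4·7 + 13)/6 = 42/6 = 7; σ²_Task 3 = ((13−1)/6)² = 4.000
te_Task 4 = (6 + 4·9 + 18)/6 = 60/6 = 10; σ²_Task 4 = ((18−6)/6)² = 4.000
te_Task 5 = (4 + 4·8 + 24)/6 = 60/6 = 10; σ²_Task 5 = ((24−4)/6)² = 11.111
te_Task 6 = (4 + 4·6 + 8)/6 = 36/6 = 6; σ²_Task 6 = ((8−4)/6)² = 0.444
te_Task 7 = (11 + 4·13 + 15)/6 = 78/6 = 13; σ²_Task 7 = ((15−11)/6)² = 0.444

Forward pass:
ES_Task 1 = 0; EF_Task 1 = 8
ES_Task 2 = 0; EF_Task 2 = 5
ES_Task 3 = 0; EF_Task 3 = 7
ES_Task 4 = 8; EF_Task 4 = 8+10 = 18
ES_Task 5 = 5; EF_Task 5 = 5+10 = 15
ES_Task 6 = 7; EF_Task 6 = 7+6 = 13
ES_Task 7 = max(EF_Task 4=18, EF_Task 5=15, EF_Task 6=13) = 18; EF_Task 7 = 18+13 = 31
Expected project duration μ = 31 weeks. Critical path: Task 1 → Task 4 → Task 7.

Variance along critical path = 2.778 + 4.000 + 0.444 = 7.222
σ = √7.222 = 2.687 weeks

2.69 weeks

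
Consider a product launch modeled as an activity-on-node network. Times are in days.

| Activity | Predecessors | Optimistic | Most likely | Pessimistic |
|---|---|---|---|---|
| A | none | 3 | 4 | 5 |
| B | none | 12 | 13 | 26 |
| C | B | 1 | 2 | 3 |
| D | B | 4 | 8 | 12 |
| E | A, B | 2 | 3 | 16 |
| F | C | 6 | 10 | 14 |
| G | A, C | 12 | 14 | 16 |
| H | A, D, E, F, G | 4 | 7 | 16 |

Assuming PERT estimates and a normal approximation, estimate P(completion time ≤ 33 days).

0.029

te_A = (3 + 4·4 + 5)/6 = 24/6 = 4; σ²_A = ((5−3)/6)² = 0.111
te_B = (12 + 4·13 + 26)/6 = 90/6 = 15; σ²_B = ((26−12)/6)² = 5.444
te_C = (1 + 4·2 + 3)/6 = 12/6 = 2; σ²_C = ((3−1)/6)² = 0.111
te_D = (4 + 4·8 + 12)/6 = 48/6 = 8; σ²_D = ((12−4)/6)² = 1.778
te_E = (2 + 4·3 + 16)/6 = 30/6 = 5; σ²_E = ((16−2)/6)² = 5.444
te_F = (6 + 4·10 + 14)/6 = 60/6 = 10; σ²_F = ((14−6)/6)² = 1.778
te_G = (12 + 4·14 + 16)/6 = 84/6 = 14; σ²_G = ((16−12)/6)² = 0.444
te_H = (4 + 4·7 + 16)/6 = 48/6 = 8; σ²_H = ((16−4)/6)² = 4.000

Forward pass:
ES_A = 0; EF_A = 4
ES_B = 0; EF_B = 15
ES_C = 15; EF_C = 15+2 = 17
ES_D = 15; EF_D = 15+8 = 23
ES_E = max(EF_A=4, EF_B=15) = 15; EF_E = 15+5 = 20
ES_F = 17; EF_F = 17+10 = 27
ES_G = max(EF_A=4, EF_C=17) = 17; EF_G = 17+14 = 31
ES_H = max(EF_A=4, EF_D=23, EF_E=20, EF_F=27, EF_G=31) = 31; EF_H = 31+8 = 39
Expected project duration μ = 39 days. Critical path: B → C → G → H.

Variance along critical path = 5.444 + 0.111 + 0.444 + 4.000 = 10.000; σ = √10.000 = 3.162 days.
Z = (33 − 39) / 3.162 = -1.897
P(T ≤ 33) = Φ(-1.897) ≈ 0.029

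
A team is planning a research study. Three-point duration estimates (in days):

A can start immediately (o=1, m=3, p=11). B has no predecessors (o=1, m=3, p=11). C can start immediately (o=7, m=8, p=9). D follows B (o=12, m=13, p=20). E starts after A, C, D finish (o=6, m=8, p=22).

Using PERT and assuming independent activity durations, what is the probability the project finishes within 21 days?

te_A = (1 + 4·3 + 11)/6 = 24/6 = 4; σ²_A = ((11−1)/6)² = 2.778
te_B = (1 + 4·3 + 11)/6 = 24/6 = 4; σ²_B = ((11−1)/6)² = 2.778
te_C = (7 + 4·8 + 9)/6 = 48/6 = 8; σ²_C = ((9−7)/6)² = 0.111
te_D = (12 + 4·13 + 20)/6 = 84/6 = 14; σ²_D = ((20−12)/6)² = 1.778
te_E = (6 + 4·8 + 22)/6 = 60/6 = 10; σ²_E = ((22−6)/6)² = 7.111

Forward pass:
ES_A = 0; EF_A = 4
ES_B = 0; EF_B = 4
ES_C = 0; EF_C = 8
ES_D = 4; EF_D = 4+14 = 18
ES_E = max(EF_A=4, EF_C=8, EF_D=18) = 18; EF_E = 18+10 = 28
Expected project duration μ = 28 days. Critical path: B → D → E.

Variance along critical path = 2.778 + 1.778 + 7.111 = 11.667; σ = √11.667 = 3.416 days.
Z = (21 − 28) / 3.416 = -2.049
P(T ≤ 21) = Φ(-2.049) ≈ 0.020

0.020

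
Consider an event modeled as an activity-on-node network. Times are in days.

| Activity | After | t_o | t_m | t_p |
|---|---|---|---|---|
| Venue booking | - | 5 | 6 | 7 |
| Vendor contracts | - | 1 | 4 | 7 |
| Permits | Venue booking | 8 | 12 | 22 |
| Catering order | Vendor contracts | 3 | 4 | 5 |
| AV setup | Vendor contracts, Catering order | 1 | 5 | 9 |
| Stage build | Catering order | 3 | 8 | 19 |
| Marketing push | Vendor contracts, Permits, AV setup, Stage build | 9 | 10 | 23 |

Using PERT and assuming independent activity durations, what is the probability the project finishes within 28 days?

0.183

te_Venue booking = (5 + 4·6 + 7)/6 = 36/6 = 6; σ²_Venue booking = ((7−5)/6)² = 0.111
te_Vendor contracts = (1 + 4·4 + 7)/6 = 24/6 = 4; σ²_Vendor contracts = ((7−1)/6)² = 1.000
te_Permits = (8 + 4·12 + 22)/6 = 78/6 = 13; σ²_Permits = ((22−8)/6)² = 5.444
te_Catering order = (3 + 4·4 + 5)/6 = 24/6 = 4; σ²_Catering order = ((5−3)/6)² = 0.111
te_AV setup = (1 + 4·5 + 9)/6 = 30/6 = 5; σ²_AV setup = ((9−1)/6)² = 1.778
te_Stage build = (3 + 4·8 + 19)/6 = 54/6 = 9; σ²_Stage build = ((19−3)/6)² = 7.111
te_Marketing push = (9 + 4·10 + 23)/6 = 72/6 = 12; σ²_Marketing push = ((23−9)/6)² = 5.444

Forward pass:
ES_Venue booking = 0; EF_Venue booking = 6
ES_Vendor contracts = 0; EF_Vendor contracts = 4
ES_Permits = 6; EF_Permits = 6+13 = 19
ES_Catering order = 4; EF_Catering order = 4+4 = 8
ES_AV setup = max(EF_Vendor contracts=4, EF_Catering order=8) = 8; EF_AV setup = 8+5 = 13
ES_Stage build = 8; EF_Stage build = 8+9 = 17
ES_Marketing push = max(EF_Vendor contracts=4, EF_Permits=19, EF_AV setup=13, EF_Stage build=17) = 19; EF_Marketing push = 19+12 = 31
Expected project duration μ = 31 days. Critical path: Venue booking → Permits → Marketing push.

Variance along critical path = 0.111 + 5.444 + 5.444 = 11.000; σ = √11.000 = 3.317 days.
Z = (28 − 31) / 3.317 = -0.905
P(T ≤ 28) = Φ(-0.905) ≈ 0.183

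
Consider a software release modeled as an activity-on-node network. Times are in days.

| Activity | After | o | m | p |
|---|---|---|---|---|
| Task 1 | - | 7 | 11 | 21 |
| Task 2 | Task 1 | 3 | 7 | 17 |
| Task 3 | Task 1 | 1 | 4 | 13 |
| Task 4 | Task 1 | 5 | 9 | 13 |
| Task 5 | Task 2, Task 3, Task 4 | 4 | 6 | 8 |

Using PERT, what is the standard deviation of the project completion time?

2.77 days

te_Task 1 = (7 + 4·11 + 21)/6 = 72/6 = 12; σ²_Task 1 = ((21−7)/6)² = 5.444
te_Task 2 = (3 + 4·7 + 17)/6 = 48/6 = 8; σ²_Task 2 = ((17−3)/6)² = 5.444
te_Task 3 = (1 + 4·4 + 13)/6 = 30/6 = 5; σ²_Task 3 = ((13−1)/6)² = 4.000
te_Task 4 = (5 + 4·9 + 13)/6 = 54/6 = 9; σ²_Task 4 = ((13−5)/6)² = 1.778
te_Task 5 = (4 + 4·6 + 8)/6 = 36/6 = 6; σ²_Task 5 = ((8−4)/6)² = 0.444

Forward pass:
ES_Task 1 = 0; EF_Task 1 = 12
ES_Task 2 = 12; EF_Task 2 = 12+8 = 20
ES_Task 3 = 12; EF_Task 3 = 12+5 = 17
ES_Task 4 = 12; EF_Task 4 = 12+9 = 21
ES_Task 5 = max(EF_Task 2=20, EF_Task 3=17, EF_Task 4=21) = 21; EF_Task 5 = 21+6 = 27
Expected project duration μ = 27 days. Critical path: Task 1 → Task 4 → Task 5.

Variance along critical path = 5.444 + 1.778 + 0.444 = 7.667
σ = √7.667 = 2.769 days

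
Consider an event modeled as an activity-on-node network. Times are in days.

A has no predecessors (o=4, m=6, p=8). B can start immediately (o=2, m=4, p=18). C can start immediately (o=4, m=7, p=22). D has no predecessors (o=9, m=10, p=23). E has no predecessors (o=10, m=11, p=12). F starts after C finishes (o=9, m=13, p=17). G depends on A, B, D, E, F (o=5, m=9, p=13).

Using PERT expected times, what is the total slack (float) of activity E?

11 days

te_A = (4 + 4·6 + 8)/6 = 36/6 = 6
te_B = (2 + 4·4 + 18)/6 = 36/6 = 6
te_C = (4 + 4·7 + 22)/6 = 54/6 = 9
te_D = (9 + 4·10 + 23)/6 = 72/6 = 12
te_E = (10 + 4·11 + 12)/6 = 66/6 = 11
te_F = (9 + 4·13 + 17)/6 = 78/6 = 13
te_G = (5 + 4·9 + 13)/6 = 54/6 = 9

Forward pass:
ES_A = 0; EF_A = 6
ES_B = 0; EF_B = 6
ES_C = 0; EF_C = 9
ES_D = 0; EF_D = 12
ES_E = 0; EF_E = 11
ES_F = 9; EF_F = 9+13 = 22
ES_G = max(EF_A=6, EF_B=6, EF_D=12, EF_E=11, EF_F=22) = 22; EF_G = 22+9 = 31
Expected project duration μ = 31 days. Critical path: C → F → G.

Backward pass:
LF_G = 31; LS_G = 31−9 = 22
LF_F = LS_G = 22; LS_F = 22−13 = 9
LF_E = LS_G = 22; LS_E = 22−11 = 11
LF_D = LS_G = 22; LS_D = 22−12 = 10
LF_C = LS_F = 9; LS_C = 9−9 = 0
LF_B = LS_G = 22; LS_B = 22−6 = 16
LF_A = LS_G = 22; LS_A = 22−6 = 16
Slack_E = LS_E − ES_E = 11 − 0 = 11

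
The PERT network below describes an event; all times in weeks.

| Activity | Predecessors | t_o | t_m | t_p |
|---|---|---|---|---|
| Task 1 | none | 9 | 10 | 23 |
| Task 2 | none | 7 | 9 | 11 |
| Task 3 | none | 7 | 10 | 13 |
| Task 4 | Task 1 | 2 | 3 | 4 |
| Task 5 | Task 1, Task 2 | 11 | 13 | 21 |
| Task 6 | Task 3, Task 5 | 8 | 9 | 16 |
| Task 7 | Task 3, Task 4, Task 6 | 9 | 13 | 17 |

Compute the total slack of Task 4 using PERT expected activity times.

21 weeks

te_Task 1 = (9 + 4·10 + 23)/6 = 72/6 = 12
te_Task 2 = (7 + 4·9 + 11)/6 = 54/6 = 9
te_Task 3 = (7 + 4·10 + 13)/6 = 60/6 = 10
te_Task 4 = (2 + 4·3 + 4)/6 = 18/6 = 3
te_Task 5 = (11 + 4·13 + 21)/6 = 84/6 = 14
te_Task 6 = (8 + 4·9 + 16)/6 = 60/6 = 10
te_Task 7 = (9 + 4·13 + 17)/6 = 78/6 = 13

Forward pass:
ES_Task 1 = 0; EF_Task 1 = 12
ES_Task 2 = 0; EF_Task 2 = 9
ES_Task 3 = 0; EF_Task 3 = 10
ES_Task 4 = 12; EF_Task 4 = 12+3 = 15
ES_Task 5 = max(EF_Task 1=12, EF_Task 2=9) = 12; EF_Task 5 = 12+14 = 26
ES_Task 6 = max(EF_Task 3=10, EF_Task 5=26) = 26; EF_Task 6 = 26+10 = 36
ES_Task 7 = max(EF_Task 3=10, EF_Task 4=15, EF_Task 6=36) = 36; EF_Task 7 = 36+13 = 49
Expected project duration μ = 49 weeks. Critical path: Task 1 → Task 5 → Task 6 → Task 7.

Backward pass:
LF_Task 7 = 49; LS_Task 7 = 49−13 = 36
LF_Task 6 = LS_Task 7 = 36; LS_Task 6 = 36−10 = 26
LF_Task 5 = LS_Task 6 = 26; LS_Task 5 = 26−14 = 12
LF_Task 4 = LS_Task 7 = 36; LS_Task 4 = 36−3 = 33
LF_Task 3 = min(LS_Task 6=26, LS_Task 7=36) = 26; LS_Task 3 = 26−10 = 16
LF_Task 2 = LS_Task 5 = 12; LS_Task 2 = 12−9 = 3
LF_Task 1 = min(LS_Task 4=33, LS_Task 5=12) = 12; LS_Task 1 = 12−12 = 0
Slack_Task 4 = LS_Task 4 − ES_Task 4 = 33 − 12 = 21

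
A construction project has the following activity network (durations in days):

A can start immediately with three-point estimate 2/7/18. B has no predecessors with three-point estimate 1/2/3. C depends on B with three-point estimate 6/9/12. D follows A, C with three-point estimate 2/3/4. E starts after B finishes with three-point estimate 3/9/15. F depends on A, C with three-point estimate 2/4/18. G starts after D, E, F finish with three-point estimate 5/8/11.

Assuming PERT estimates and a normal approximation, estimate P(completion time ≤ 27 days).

te_A = (2 + 4·7 + 18)/6 = 48/6 = 8; σ²_A = ((18−2)/6)² = 7.111
te_B = (1 + 4·2 + 3)/6 = 12/6 = 2; σ²_B = ((3−1)/6)² = 0.111
te_C = (6 + 4·9 + 12)/6 = 54/6 = 9; σ²_C = ((12−6)/6)² = 1.000
te_D = (2 + 4·3 + 4)/6 = 18/6 = 3; σ²_D = ((4−2)/6)² = 0.111
te_E = (3 + 4·9 + 15)/6 = 54/6 = 9; σ²_E = ((15−3)/6)² = 4.000
te_F = (2 + 4·4 + 18)/6 = 36/6 = 6; σ²_F = ((18−2)/6)² = 7.111
te_G = (5 + 4·8 + 11)/6 = 48/6 = 8; σ²_G = ((11−5)/6)² = 1.000

Forward pass:
ES_A = 0; EF_A = 8
ES_B = 0; EF_B = 2
ES_C = 2; EF_C = 2+9 = 11
ES_D = max(EF_A=8, EF_C=11) = 11; EF_D = 11+3 = 14
ES_E = 2; EF_E = 2+9 = 11
ES_F = max(EF_A=8, EF_C=11) = 11; EF_F = 11+6 = 17
ES_G = max(EF_D=14, EF_E=11, EF_F=17) = 17; EF_G = 17+8 = 25
Expected project duration μ = 25 days. Critical path: B → C → F → G.

Variance along critical path = 0.111 + 1.000 + 7.111 + 1.000 = 9.222; σ = √9.222 = 3.037 days.
Z = (27 − 25) / 3.037 = 0.659
P(T ≤ 27) = Φ(0.659) ≈ 0.745

0.745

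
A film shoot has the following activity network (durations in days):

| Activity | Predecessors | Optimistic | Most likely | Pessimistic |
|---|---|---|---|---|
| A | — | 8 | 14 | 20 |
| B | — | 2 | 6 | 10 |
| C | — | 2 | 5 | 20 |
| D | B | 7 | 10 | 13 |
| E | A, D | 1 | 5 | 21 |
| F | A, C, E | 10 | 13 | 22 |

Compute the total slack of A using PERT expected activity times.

te_A = (8 + 4·14 + 20)/6 = 84/6 = 14
te_B = (2 + 4·6 + 10)/6 = 36/6 = 6
te_C = (2 + 4·5 + 20)/6 = 42/6 = 7
te_D = (7 + 4·10 + 13)/6 = 60/6 = 10
te_E = (1 + 4·5 + 21)/6 = 42/6 = 7
te_F = (10 + 4·13 + 22)/6 = 84/6 = 14

Forward pass:
ES_A = 0; EF_A = 14
ES_B = 0; EF_B = 6
ES_C = 0; EF_C = 7
ES_D = 6; EF_D = 6+10 = 16
ES_E = max(EF_A=14, EF_D=16) = 16; EF_E = 16+7 = 23
ES_F = max(EF_A=14, EF_C=7, EF_E=23) = 23; EF_F = 23+14 = 37
Expected project duration μ = 37 days. Critical path: B → D → E → F.

Backward pass:
LF_F = 37; LS_F = 37−14 = 23
LF_E = LS_F = 23; LS_E = 23−7 = 16
LF_D = LS_E = 16; LS_D = 16−10 = 6
LF_C = LS_F = 23; LS_C = 23−7 = 16
LF_B = LS_D = 6; LS_B = 6−6 = 0
LF_A = min(LS_E=16, LS_F=23) = 16; LS_A = 16−14 = 2
Slack_A = LS_A − ES_A = 2 − 0 = 2

2 days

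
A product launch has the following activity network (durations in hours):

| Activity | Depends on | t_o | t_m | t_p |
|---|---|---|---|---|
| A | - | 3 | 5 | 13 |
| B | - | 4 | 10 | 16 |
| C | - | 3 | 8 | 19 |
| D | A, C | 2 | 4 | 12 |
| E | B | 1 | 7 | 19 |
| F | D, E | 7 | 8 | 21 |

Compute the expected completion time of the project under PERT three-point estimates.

te_A = (3 + 4·5 + 13)/6 = 36/6 = 6
te_B = (4 + 4·10 + 16)/6 = 60/6 = 10
te_C = (3 + 4·8 + 19)/6 = 54/6 = 9
te_D = (2 + 4·4 + 12)/6 = 30/6 = 5
te_E = (1 + 4·7 + 19)/6 = 48/6 = 8
te_F = (7 + 4·8 + 21)/6 = 60/6 = 10

Forward pass:
ES_A = 0; EF_A = 6
ES_B = 0; EF_B = 10
ES_C = 0; EF_C = 9
ES_D = max(EF_A=6, EF_C=9) = 9; EF_D = 9+5 = 14
ES_E = 10; EF_E = 10+8 = 18
ES_F = max(EF_D=14, EF_E=18) = 18; EF_F = 18+10 = 28
Expected project duration μ = 28 hours. Critical path: B → E → F.

28 hours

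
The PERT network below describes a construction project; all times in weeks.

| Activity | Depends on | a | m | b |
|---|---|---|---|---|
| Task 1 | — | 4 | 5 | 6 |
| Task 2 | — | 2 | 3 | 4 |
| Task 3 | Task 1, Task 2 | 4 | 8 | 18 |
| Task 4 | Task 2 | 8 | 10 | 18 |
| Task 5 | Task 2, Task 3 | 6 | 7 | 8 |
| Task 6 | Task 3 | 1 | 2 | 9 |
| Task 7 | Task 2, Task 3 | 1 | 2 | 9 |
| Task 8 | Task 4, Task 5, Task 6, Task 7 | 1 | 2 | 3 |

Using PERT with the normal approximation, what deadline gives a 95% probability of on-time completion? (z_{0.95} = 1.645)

te_Task 1 = (4 + 4·5 + 6)/6 = 30/6 = 5; σ²_Task 1 = ((6−4)/6)² = 0.111
te_Task 2 = (2 + 4·3 + 4)/6 = 18/6 = 3; σ²_Task 2 = ((4−2)/6)² = 0.111
te_Task 3 = (4 + 4·8 + 18)/6 = 54/6 = 9; σ²_Task 3 = ((18−4)/6)² = 5.444
te_Task 4 = (8 + 4·10 + 18)/6 = 66/6 = 11; σ²_Task 4 = ((18−8)/6)² = 2.778
te_Task 5 = (6 + 4·7 + 8)/6 = 42/6 = 7; σ²_Task 5 = ((8−6)/6)² = 0.111
te_Task 6 = (1 + 4·2 + 9)/6 = 18/6 = 3; σ²_Task 6 = ((9−1)/6)² = 1.778
te_Task 7 = (1 + 4·2 + 9)/6 = 18/6 = 3; σ²_Task 7 = ((9−1)/6)² = 1.778
te_Task 8 = (1 + 4·2 + 3)/6 = 12/6 = 2; σ²_Task 8 = ((3−1)/6)² = 0.111

Forward pass:
ES_Task 1 = 0; EF_Task 1 = 5
ES_Task 2 = 0; EF_Task 2 = 3
ES_Task 3 = max(EF_Task 1=5, EF_Task 2=3) = 5; EF_Task 3 = 5+9 = 14
ES_Task 4 = 3; EF_Task 4 = 3+11 = 14
ES_Task 5 = max(EF_Task 2=3, EF_Task 3=14) = 14; EF_Task 5 = 14+7 = 21
ES_Task 6 = 14; EF_Task 6 = 14+3 = 17
ES_Task 7 = max(EF_Task 2=3, EF_Task 3=14) = 14; EF_Task 7 = 14+3 = 17
ES_Task 8 = max(EF_Task 4=14, EF_Task 5=21, EF_Task 6=17, EF_Task 7=17) = 21; EF_Task 8 = 21+2 = 23
Expected project duration μ = 23 weeks. Critical path: Task 1 → Task 3 → Task 5 → Task 8.

Variance along critical path = 0.111 + 5.444 + 0.111 + 0.111 = 5.778; σ = 2.404 weeks.
D = μ + z·σ = 23 + 1.645·2.404 = 27.0 weeks

27.0 weeks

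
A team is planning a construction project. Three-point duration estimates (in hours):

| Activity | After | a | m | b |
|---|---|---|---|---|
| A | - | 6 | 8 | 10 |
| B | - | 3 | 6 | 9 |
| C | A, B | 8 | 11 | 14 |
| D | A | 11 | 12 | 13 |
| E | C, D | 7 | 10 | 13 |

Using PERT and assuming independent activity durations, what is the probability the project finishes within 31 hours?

te_A = (6 + 4·8 + 10)/6 = 48/6 = 8; σ²_A = ((10−6)/6)² = 0.444
te_B = (3 + 4·6 + 9)/6 = 36/6 = 6; σ²_B = ((9−3)/6)² = 1.000
te_C = (8 + 4·11 + 14)/6 = 66/6 = 11; σ²_C = ((14−8)/6)² = 1.000
te_D = (11 + 4·12 + 13)/6 = 72/6 = 12; σ²_D = ((13−11)/6)² = 0.111
te_E = (7 + 4·10 + 13)/6 = 60/6 = 10; σ²_E = ((13−7)/6)² = 1.000

Forward pass:
ES_A = 0; EF_A = 8
ES_B = 0; EF_B = 6
ES_C = max(EF_A=8, EF_B=6) = 8; EF_C = 8+11 = 19
ES_D = 8; EF_D = 8+12 = 20
ES_E = max(EF_C=19, EF_D=20) = 20; EF_E = 20+10 = 30
Expected project duration μ = 30 hours. Critical path: A → D → E.

Variance along critical path = 0.444 + 0.111 + 1.000 = 1.556; σ = √1.556 = 1.247 hours.
Z = (31 − 30) / 1.247 = 0.802
P(T ≤ 31) = Φ(0.802) ≈ 0.789

0.789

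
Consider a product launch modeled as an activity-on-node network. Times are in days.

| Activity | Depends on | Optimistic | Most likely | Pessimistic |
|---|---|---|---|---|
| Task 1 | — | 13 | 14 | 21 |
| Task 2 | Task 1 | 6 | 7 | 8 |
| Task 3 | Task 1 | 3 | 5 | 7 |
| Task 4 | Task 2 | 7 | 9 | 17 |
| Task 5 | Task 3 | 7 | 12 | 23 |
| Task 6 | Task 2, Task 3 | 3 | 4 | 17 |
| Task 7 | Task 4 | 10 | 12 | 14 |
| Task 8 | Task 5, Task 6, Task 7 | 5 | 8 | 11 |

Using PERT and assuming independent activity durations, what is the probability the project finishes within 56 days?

te_Task 1 = (13 + 4·14 + 21)/6 = 90/6 = 15; σ²_Task 1 = ((21−13)/6)² = 1.778
te_Task 2 = (6 + 4·7 + 8)/6 = 42/6 = 7; σ²_Task 2 = ((8−6)/6)² = 0.111
te_Task 3 = (3 + 4·5 + 7)/6 = 30/6 = 5; σ²_Task 3 = ((7−3)/6)² = 0.444
te_Task 4 = (7 + 4·9 + 17)/6 = 60/6 = 10; σ²_Task 4 = ((17−7)/6)² = 2.778
te_Task 5 = (7 + 4·12 + 23)/6 = 78/6 = 13; σ²_Task 5 = ((23−7)/6)² = 7.111
te_Task 6 = (3 + 4·4 + 17)/6 = 36/6 = 6; σ²_Task 6 = ((17−3)/6)² = 5.444
te_Task 7 = (10 + 4·12 + 14)/6 = 72/6 = 12; σ²_Task 7 = ((14−10)/6)² = 0.444
te_Task 8 = (5 + 4·8 + 11)/6 = 48/6 = 8; σ²_Task 8 = ((11−5)/6)² = 1.000

Forward pass:
ES_Task 1 = 0; EF_Task 1 = 15
ES_Task 2 = 15; EF_Task 2 = 15+7 = 22
ES_Task 3 = 15; EF_Task 3 = 15+5 = 20
ES_Task 4 = 22; EF_Task 4 = 22+10 = 32
ES_Task 5 = 20; EF_Task 5 = 20+13 = 33
ES_Task 6 = max(EF_Task 2=22, EF_Task 3=20) = 22; EF_Task 6 = 22+6 = 28
ES_Task 7 = 32; EF_Task 7 = 32+12 = 44
ES_Task 8 = max(EF_Task 5=33, EF_Task 6=28, EF_Task 7=44) = 44; EF_Task 8 = 44+8 = 52
Expected project duration μ = 52 days. Critical path: Task 1 → Task 2 → Task 4 → Task 7 → Task 8.

Variance along critical path = 1.778 + 0.111 + 2.778 + 0.444 + 1.000 = 6.111; σ = √6.111 = 2.472 days.
Z = (56 − 52) / 2.472 = 1.618
P(T ≤ 56) = Φ(1.618) ≈ 0.947

0.947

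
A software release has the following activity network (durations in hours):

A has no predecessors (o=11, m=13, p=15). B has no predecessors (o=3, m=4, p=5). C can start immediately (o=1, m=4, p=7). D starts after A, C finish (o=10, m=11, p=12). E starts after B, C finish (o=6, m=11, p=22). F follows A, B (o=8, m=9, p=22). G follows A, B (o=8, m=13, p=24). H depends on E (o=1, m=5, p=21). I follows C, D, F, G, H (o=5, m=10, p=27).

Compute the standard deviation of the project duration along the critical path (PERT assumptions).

4.58 hours

te_A = (11 + 4·13 + 15)/6 = 78/6 = 13; σ²_A = ((15−11)/6)² = 0.444
te_B = (3 + 4·4 + 5)/6 = 24/6 = 4; σ²_B = ((5−3)/6)² = 0.111
te_C = (1 + 4·4 + 7)/6 = 24/6 = 4; σ²_C = ((7−1)/6)² = 1.000
te_D = (10 + 4·11 + 12)/6 = 66/6 = 11; σ²_D = ((12−10)/6)² = 0.111
te_E = (6 + 4·11 + 22)/6 = 72/6 = 12; σ²_E = ((22−6)/6)² = 7.111
te_F = (8 + 4·9 + 22)/6 = 66/6 = 11; σ²_F = ((22−8)/6)² = 5.444
te_G = (8 + 4·13 + 24)/6 = 84/6 = 14; σ²_G = ((24−8)/6)² = 7.111
te_H = (1 + 4·5 + 21)/6 = 42/6 = 7; σ²_H = ((21−1)/6)² = 11.111
te_I = (5 + 4·10 + 27)/6 = 72/6 = 12; σ²_I = ((27−5)/6)² = 13.444

Forward pass:
ES_A = 0; EF_A = 13
ES_B = 0; EF_B = 4
ES_C = 0; EF_C = 4
ES_D = max(EF_A=13, EF_C=4) = 13; EF_D = 13+11 = 24
ES_E = max(EF_B=4, EF_C=4) = 4; EF_E = 4+12 = 16
ES_F = max(EF_A=13, EF_B=4) = 13; EF_F = 13+11 = 24
ES_G = max(EF_A=13, EF_B=4) = 13; EF_G = 13+14 = 27
ES_H = 16; EF_H = 16+7 = 23
ES_I = max(EF_C=4, EF_D=24, EF_F=24, EF_G=27, EF_H=23) = 27; EF_I = 27+12 = 39
Expected project duration μ = 39 hours. Critical path: A → G → I.

Variance along critical path = 0.444 + 7.111 + 13.444 = 21.000
σ = √21.000 = 4.583 hours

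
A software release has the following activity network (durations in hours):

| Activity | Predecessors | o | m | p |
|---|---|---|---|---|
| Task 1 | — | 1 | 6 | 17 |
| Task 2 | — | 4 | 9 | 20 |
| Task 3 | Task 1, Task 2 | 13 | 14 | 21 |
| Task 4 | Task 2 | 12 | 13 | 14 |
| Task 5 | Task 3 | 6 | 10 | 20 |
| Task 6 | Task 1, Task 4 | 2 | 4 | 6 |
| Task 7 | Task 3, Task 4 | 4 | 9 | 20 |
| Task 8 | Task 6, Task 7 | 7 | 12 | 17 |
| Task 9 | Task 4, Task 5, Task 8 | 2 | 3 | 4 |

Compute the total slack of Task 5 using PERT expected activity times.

11 hours

te_Task 1 = (1 + 4·6 + 17)/6 = 42/6 = 7
te_Task 2 = (4 + 4·9 + 20)/6 = 60/6 = 10
te_Task 3 = (13 + 4·14 + 21)/6 = 90/6 = 15
te_Task 4 = (12 + 4·13 + 14)/6 = 78/6 = 13
te_Task 5 = (6 + 4·10 + 20)/6 = 66/6 = 11
te_Task 6 = (2 + 4·4 + 6)/6 = 24/6 = 4
te_Task 7 = (4 + 4·9 + 20)/6 = 60/6 = 10
te_Task 8 = (7 + 4·12 + 17)/6 = 72/6 = 12
te_Task 9 = (2 + 4·3 + 4)/6 = 18/6 = 3

Forward pass:
ES_Task 1 = 0; EF_Task 1 = 7
ES_Task 2 = 0; EF_Task 2 = 10
ES_Task 3 = max(EF_Task 1=7, EF_Task 2=10) = 10; EF_Task 3 = 10+15 = 25
ES_Task 4 = 10; EF_Task 4 = 10+13 = 23
ES_Task 5 = 25; EF_Task 5 = 25+11 = 36
ES_Task 6 = max(EF_Task 1=7, EF_Task 4=23) = 23; EF_Task 6 = 23+4 = 27
ES_Task 7 = max(EF_Task 3=25, EF_Task 4=23) = 25; EF_Task 7 = 25+10 = 35
ES_Task 8 = max(EF_Task 6=27, EF_Task 7=35) = 35; EF_Task 8 = 35+12 = 47
ES_Task 9 = max(EF_Task 4=23, EF_Task 5=36, EF_Task 8=47) = 47; EF_Task 9 = 47+3 = 50
Expected project duration μ = 50 hours. Critical path: Task 2 → Task 3 → Task 7 → Task 8 → Task 9.

Backward pass:
LF_Task 9 = 50; LS_Task 9 = 50−3 = 47
LF_Task 8 = LS_Task 9 = 47; LS_Task 8 = 47−12 = 35
LF_Task 7 = LS_Task 8 = 35; LS_Task 7 = 35−10 = 25
LF_Task 6 = LS_Task 8 = 35; LS_Task 6 = 35−4 = 31
LF_Task 5 = LS_Task 9 = 47; LS_Task 5 = 47−11 = 36
LF_Task 4 = min(LS_Task 6=31, LS_Task 7=25, LS_Task 9=47) = 25; LS_Task 4 = 25−13 = 12
LF_Task 3 = min(LS_Task 5=36, LS_Task 7=25) = 25; LS_Task 3 = 25−15 = 10
LF_Task 2 = min(LS_Task 3=10, LS_Task 4=12) = 10; LS_Task 2 = 10−10 = 0
LF_Task 1 = min(LS_Task 3=10, LS_Task 6=31) = 10; LS_Task 1 = 10−7 = 3
Slack_Task 5 = LS_Task 5 − ES_Task 5 = 36 − 25 = 11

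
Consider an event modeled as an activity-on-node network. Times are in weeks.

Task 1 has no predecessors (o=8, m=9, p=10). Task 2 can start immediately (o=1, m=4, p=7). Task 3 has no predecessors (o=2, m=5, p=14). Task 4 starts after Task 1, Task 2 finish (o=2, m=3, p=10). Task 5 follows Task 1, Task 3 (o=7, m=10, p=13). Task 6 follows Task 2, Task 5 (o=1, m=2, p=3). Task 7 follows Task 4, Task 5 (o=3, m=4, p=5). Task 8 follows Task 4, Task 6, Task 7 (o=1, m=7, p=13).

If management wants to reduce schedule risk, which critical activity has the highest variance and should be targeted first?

te_Task 1 = (8 + 4·9 + 10)/6 = 54/6 = 9; σ²_Task 1 = ((10−8)/6)² = 0.111
te_Task 2 = (1 + 4·4 + 7)/6 = 24/6 = 4; σ²_Task 2 = ((7−1)/6)² = 1.000
te_Task 3 = (2 + 4·5 + 14)/6 = 36/6 = 6; σ²_Task 3 = ((14−2)/6)² = 4.000
te_Task 4 = (2 + 4·3 + 10)/6 = 24/6 = 4; σ²_Task 4 = ((10−2)/6)² = 1.778
te_Task 5 = (7 + 4·10 + 13)/6 = 60/6 = 10; σ²_Task 5 = ((13−7)/6)² = 1.000
te_Task 6 = (1 + 4·2 + 3)/6 = 12/6 = 2; σ²_Task 6 = ((3−1)/6)² = 0.111
te_Task 7 = (3 + 4·4 + 5)/6 = 24/6 = 4; σ²_Task 7 = ((5−3)/6)² = 0.111
te_Task 8 = (1 + 4·7 + 13)/6 = 42/6 = 7; σ²_Task 8 = ((13−1)/6)² = 4.000

Forward pass:
ES_Task 1 = 0; EF_Task 1 = 9
ES_Task 2 = 0; EF_Task 2 = 4
ES_Task 3 = 0; EF_Task 3 = 6
ES_Task 4 = max(EF_Task 1=9, EF_Task 2=4) = 9; EF_Task 4 = 9+4 = 13
ES_Task 5 = max(EF_Task 1=9, EF_Task 3=6) = 9; EF_Task 5 = 9+10 = 19
ES_Task 6 = max(EF_Task 2=4, EF_Task 5=19) = 19; EF_Task 6 = 19+2 = 21
ES_Task 7 = max(EF_Task 4=13, EF_Task 5=19) = 19; EF_Task 7 = 19+4 = 23
ES_Task 8 = max(EF_Task 4=13, EF_Task 6=21, EF_Task 7=23) = 23; EF_Task 8 = 23+7 = 30
Expected project duration μ = 30 weeks. Critical path: Task 1 → Task 5 → Task 7 → Task 8.

Variances on critical path: σ²_Task 1=0.111, σ²_Task 5=1.000, σ²_Task 7=0.111, σ²_Task 8=4.000.
Largest is σ²_Task 8 = 4.000.

Task 8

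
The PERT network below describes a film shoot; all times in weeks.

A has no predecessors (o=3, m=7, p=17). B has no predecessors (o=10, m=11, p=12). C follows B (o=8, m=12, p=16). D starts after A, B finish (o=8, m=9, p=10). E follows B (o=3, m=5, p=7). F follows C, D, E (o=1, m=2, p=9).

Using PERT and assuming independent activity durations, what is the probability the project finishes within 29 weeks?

0.941

te_A = (3 + 4·7 + 17)/6 = 48/6 = 8; σ²_A = ((17−3)/6)² = 5.444
te_B = (10 + 4·11 + 12)/6 = 66/6 = 11; σ²_B = ((12−10)/6)² = 0.111
te_C = (8 + 4·12 + 16)/6 = 72/6 = 12; σ²_C = ((16−8)/6)² = 1.778
te_D = (8 + 4·9 + 10)/6 = 54/6 = 9; σ²_D = ((10−8)/6)² = 0.111
te_E = (3 + 4·5 + 7)/6 = 30/6 = 5; σ²_E = ((7−3)/6)² = 0.444
te_F = (1 + 4·2 + 9)/6 = 18/6 = 3; σ²_F = ((9−1)/6)² = 1.778

Forward pass:
ES_A = 0; EF_A = 8
ES_B = 0; EF_B = 11
ES_C = 11; EF_C = 11+12 = 23
ES_D = max(EF_A=8, EF_B=11) = 11; EF_D = 11+9 = 20
ES_E = 11; EF_E = 11+5 = 16
ES_F = max(EF_C=23, EF_D=20, EF_E=16) = 23; EF_F = 23+3 = 26
Expected project duration μ = 26 weeks. Critical path: B → C → F.

Variance along critical path = 0.111 + 1.778 + 1.778 = 3.667; σ = √3.667 = 1.915 weeks.
Z = (29 − 26) / 1.915 = 1.567
P(T ≤ 29) = Φ(1.567) ≈ 0.941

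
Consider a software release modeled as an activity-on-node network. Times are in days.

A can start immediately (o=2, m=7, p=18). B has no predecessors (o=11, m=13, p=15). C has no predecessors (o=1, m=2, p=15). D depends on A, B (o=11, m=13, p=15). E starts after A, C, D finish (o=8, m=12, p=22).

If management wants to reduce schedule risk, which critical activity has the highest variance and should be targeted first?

E

te_A = (2 + 4·7 + 18)/6 = 48/6 = 8; σ²_A = ((18−2)/6)² = 7.111
te_B = (11 + 4·13 + 15)/6 = 78/6 = 13; σ²_B = ((15−11)/6)² = 0.444
te_C = (1 + 4·2 + 15)/6 = 24/6 = 4; σ²_C = ((15−1)/6)² = 5.444
te_D = (11 + 4·13 + 15)/6 = 78/6 = 13; σ²_D = ((15−11)/6)² = 0.444
te_E = (8 + 4·12 + 22)/6 = 78/6 = 13; σ²_E = ((22−8)/6)² = 5.444

Forward pass:
ES_A = 0; EF_A = 8
ES_B = 0; EF_B = 13
ES_C = 0; EF_C = 4
ES_D = max(EF_A=8, EF_B=13) = 13; EF_D = 13+13 = 26
ES_E = max(EF_A=8, EF_C=4, EF_D=26) = 26; EF_E = 26+13 = 39
Expected project duration μ = 39 days. Critical path: B → D → E.

Variances on critical path: σ²_B=0.444, σ²_D=0.444, σ²_E=5.444.
Largest is σ²_E = 5.444.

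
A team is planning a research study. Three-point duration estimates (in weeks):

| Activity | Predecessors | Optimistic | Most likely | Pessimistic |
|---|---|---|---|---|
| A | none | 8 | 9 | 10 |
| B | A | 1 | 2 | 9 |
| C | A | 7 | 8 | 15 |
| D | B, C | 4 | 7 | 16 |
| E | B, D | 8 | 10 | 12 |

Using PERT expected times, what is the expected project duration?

36 weeks

te_A = (8 + 4·9 + 10)/6 = 54/6 = 9
te_B = (1 + 4·2 + 9)/6 = 18/6 = 3
te_C = (7 + 4·8 + 15)/6 = 54/6 = 9
te_D = (4 + 4·7 + 16)/6 = 48/6 = 8
te_E = (8 + 4·10 + 12)/6 = 60/6 = 10

Forward pass:
ES_A = 0; EF_A = 9
ES_B = 9; EF_B = 9+3 = 12
ES_C = 9; EF_C = 9+9 = 18
ES_D = max(EF_B=12, EF_C=18) = 18; EF_D = 18+8 = 26
ES_E = max(EF_B=12, EF_D=26) = 26; EF_E = 26+10 = 36
Expected project duration μ = 36 weeks. Critical path: A → C → D → E.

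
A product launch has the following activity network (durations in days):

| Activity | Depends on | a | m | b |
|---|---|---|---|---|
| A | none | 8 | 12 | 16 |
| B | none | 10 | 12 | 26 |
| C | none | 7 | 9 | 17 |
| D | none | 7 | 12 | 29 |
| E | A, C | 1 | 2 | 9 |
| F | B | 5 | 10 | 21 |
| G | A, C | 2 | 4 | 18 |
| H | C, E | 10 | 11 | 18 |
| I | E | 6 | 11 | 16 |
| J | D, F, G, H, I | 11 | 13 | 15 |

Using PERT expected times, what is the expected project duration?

40 days

te_A = (8 + 4·12 + 16)/6 = 72/6 = 12
te_B = (10 + 4·12 + 26)/6 = 84/6 = 14
te_C = (7 + 4·9 + 17)/6 = 60/6 = 10
te_D = (7 + 4·12 + 29)/6 = 84/6 = 14
te_E = (1 + 4·2 + 9)/6 = 18/6 = 3
te_F = (5 + 4·10 + 21)/6 = 66/6 = 11
te_G = (2 + 4·4 + 18)/6 = 36/6 = 6
te_H = (10 + 4·11 + 18)/6 = 72/6 = 12
te_I = (6 + 4·11 + 16)/6 = 66/6 = 11
te_J = (11 + 4·13 + 15)/6 = 78/6 = 13

Forward pass:
ES_A = 0; EF_A = 12
ES_B = 0; EF_B = 14
ES_C = 0; EF_C = 10
ES_D = 0; EF_D = 14
ES_E = max(EF_A=12, EF_C=10) = 12; EF_E = 12+3 = 15
ES_F = 14; EF_F = 14+11 = 25
ES_G = max(EF_A=12, EF_C=10) = 12; EF_G = 12+6 = 18
ES_H = max(EF_C=10, EF_E=15) = 15; EF_H = 15+12 = 27
ES_I = 15; EF_I = 15+11 = 26
ES_J = max(EF_D=14, EF_F=25, EF_G=18, EF_H=27, EF_I=26) = 27; EF_J = 27+13 = 40
Expected project duration μ = 40 days. Critical path: A → E → H → J.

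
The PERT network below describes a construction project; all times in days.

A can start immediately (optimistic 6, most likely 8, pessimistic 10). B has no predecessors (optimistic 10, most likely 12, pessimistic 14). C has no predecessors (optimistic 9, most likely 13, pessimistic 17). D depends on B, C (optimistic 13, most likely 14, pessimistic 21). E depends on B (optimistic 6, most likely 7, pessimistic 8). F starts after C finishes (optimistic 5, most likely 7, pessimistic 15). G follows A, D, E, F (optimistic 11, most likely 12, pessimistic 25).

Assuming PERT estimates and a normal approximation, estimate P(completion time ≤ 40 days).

0.252

te_A = (6 + 4·8 + 10)/6 = 48/6 = 8; σ²_A = ((10−6)/6)² = 0.444
te_B = (10 + 4·12 + 14)/6 = 72/6 = 12; σ²_B = ((14−10)/6)² = 0.444
te_C = (9 + 4·13 + 17)/6 = 78/6 = 13; σ²_C = ((17−9)/6)² = 1.778
te_D = (13 + 4·14 + 21)/6 = 90/6 = 15; σ²_D = ((21−13)/6)² = 1.778
te_E = (6 + 4·7 + 8)/6 = 42/6 = 7; σ²_E = ((8−6)/6)² = 0.111
te_F = (5 + 4·7 + 15)/6 = 48/6 = 8; σ²_F = ((15−5)/6)² = 2.778
te_G = (11 + 4·12 + 25)/6 = 84/6 = 14; σ²_G = ((25−11)/6)² = 5.444

Forward pass:
ES_A = 0; EF_A = 8
ES_B = 0; EF_B = 12
ES_C = 0; EF_C = 13
ES_D = max(EF_B=12, EF_C=13) = 13; EF_D = 13+15 = 28
ES_E = 12; EF_E = 12+7 = 19
ES_F = 13; EF_F = 13+8 = 21
ES_G = max(EF_A=8, EF_D=28, EF_E=19, EF_F=21) = 28; EF_G = 28+14 = 42
Expected project duration μ = 42 days. Critical path: C → D → G.

Variance along critical path = 1.778 + 1.778 + 5.444 = 9.000; σ = √9.000 = 3.000 days.
Z = (40 − 42) / 3.000 = -0.667
P(T ≤ 40) = Φ(-0.667) ≈ 0.252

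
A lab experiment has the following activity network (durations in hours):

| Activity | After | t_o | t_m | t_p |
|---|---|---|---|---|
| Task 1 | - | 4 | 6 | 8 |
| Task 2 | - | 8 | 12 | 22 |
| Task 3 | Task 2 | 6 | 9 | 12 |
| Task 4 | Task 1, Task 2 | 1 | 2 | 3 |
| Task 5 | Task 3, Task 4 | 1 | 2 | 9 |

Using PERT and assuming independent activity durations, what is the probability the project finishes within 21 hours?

0.082

te_Task 1 = (4 + 4·6 + 8)/6 = 36/6 = 6; σ²_Task 1 = ((8−4)/6)² = 0.444
te_Task 2 = (8 + 4·12 + 22)/6 = 78/6 = 13; σ²_Task 2 = ((22−8)/6)² = 5.444
te_Task 3 = (6 + 4·9 + 12)/6 = 54/6 = 9; σ²_Task 3 = ((12−6)/6)² = 1.000
te_Task 4 = (1 + 4·2 + 3)/6 = 12/6 = 2; σ²_Task 4 = ((3−1)/6)² = 0.111
te_Task 5 = (1 + 4·2 + 9)/6 = 18/6 = 3; σ²_Task 5 = ((9−1)/6)² = 1.778

Forward pass:
ES_Task 1 = 0; EF_Task 1 = 6
ES_Task 2 = 0; EF_Task 2 = 13
ES_Task 3 = 13; EF_Task 3 = 13+9 = 22
ES_Task 4 = max(EF_Task 1=6, EF_Task 2=13) = 13; EF_Task 4 = 13+2 = 15
ES_Task 5 = max(EF_Task 3=22, EF_Task 4=15) = 22; EF_Task 5 = 22+3 = 25
Expected project duration μ = 25 hours. Critical path: Task 2 → Task 3 → Task 5.

Variance along critical path = 5.444 + 1.000 + 1.778 = 8.222; σ = √8.222 = 2.867 hours.
Z = (21 − 25) / 2.867 = -1.395
P(T ≤ 21) = Φ(-1.395) ≈ 0.082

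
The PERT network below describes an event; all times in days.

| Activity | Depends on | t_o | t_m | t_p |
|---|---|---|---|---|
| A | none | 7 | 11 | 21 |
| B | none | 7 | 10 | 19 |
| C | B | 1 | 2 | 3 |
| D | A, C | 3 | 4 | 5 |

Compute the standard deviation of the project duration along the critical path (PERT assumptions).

2.05 days

te_A = (7 + 4·11 + 21)/6 = 72/6 = 12; σ²_A = ((21−7)/6)² = 5.444
te_B = (7 + 4·10 + 19)/6 = 66/6 = 11; σ²_B = ((19−7)/6)² = 4.000
te_C = (1 + 4·2 + 3)/6 = 12/6 = 2; σ²_C = ((3−1)/6)² = 0.111
te_D = (3 + 4·4 + 5)/6 = 24/6 = 4; σ²_D = ((5−3)/6)² = 0.111

Forward pass:
ES_A = 0; EF_A = 12
ES_B = 0; EF_B = 11
ES_C = 11; EF_C = 11+2 = 13
ES_D = max(EF_A=12, EF_C=13) = 13; EF_D = 13+4 = 17
Expected project duration μ = 17 days. Critical path: B → C → D.

Variance along critical path = 4.000 + 0.111 + 0.111 = 4.222
σ = √4.222 = 2.055 days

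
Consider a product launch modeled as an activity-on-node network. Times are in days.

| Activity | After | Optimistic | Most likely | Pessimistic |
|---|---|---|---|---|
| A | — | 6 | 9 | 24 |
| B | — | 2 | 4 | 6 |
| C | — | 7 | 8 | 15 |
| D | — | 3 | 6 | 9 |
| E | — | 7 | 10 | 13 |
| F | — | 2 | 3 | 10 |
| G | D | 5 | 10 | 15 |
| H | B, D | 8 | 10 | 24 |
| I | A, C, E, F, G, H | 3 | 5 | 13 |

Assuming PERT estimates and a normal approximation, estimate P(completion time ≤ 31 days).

0.983

te_A = (6 + 4·9 + 24)/6 = 66/6 = 11; σ²_A = ((24−6)/6)² = 9.000
te_B = (2 + 4·4 + 6)/6 = 24/6 = 4; σ²_B = ((6−2)/6)² = 0.444
te_C = (7 + 4·8 + 15)/6 = 54/6 = 9; σ²_C = ((15−7)/6)² = 1.778
te_D = (3 + 4·6 + 9)/6 = 36/6 = 6; σ²_D = ((9−3)/6)² = 1.000
te_E = (7 + 4·10 + 13)/6 = 60/6 = 10; σ²_E = ((13−7)/6)² = 1.000
te_F = (2 + 4·3 + 10)/6 = 24/6 = 4; σ²_F = ((10−2)/6)² = 1.778
te_G = (5 + 4·10 + 15)/6 = 60/6 = 10; σ²_G = ((15−5)/6)² = 2.778
te_H = (8 + 4·10 + 24)/6 = 72/6 = 12; σ²_H = ((24−8)/6)² = 7.111
te_I = (3 + 4·5 + 13)/6 = 36/6 = 6; σ²_I = ((13−3)/6)² = 2.778

Forward pass:
ES_A = 0; EF_A = 11
ES_B = 0; EF_B = 4
ES_C = 0; EF_C = 9
ES_D = 0; EF_D = 6
ES_E = 0; EF_E = 10
ES_F = 0; EF_F = 4
ES_G = 6; EF_G = 6+10 = 16
ES_H = max(EF_B=4, EF_D=6) = 6; EF_H = 6+12 = 18
ES_I = max(EF_A=11, EF_C=9, EF_E=10, EF_F=4, EF_G=16, EF_H=18) = 18; EF_I = 18+6 = 24
Expected project duration μ = 24 days. Critical path: D → H → I.

Variance along critical path = 1.000 + 7.111 + 2.778 = 10.889; σ = √10.889 = 3.300 days.
Z = (31 − 24) / 3.300 = 2.121
P(T ≤ 31) = Φ(2.121) ≈ 0.983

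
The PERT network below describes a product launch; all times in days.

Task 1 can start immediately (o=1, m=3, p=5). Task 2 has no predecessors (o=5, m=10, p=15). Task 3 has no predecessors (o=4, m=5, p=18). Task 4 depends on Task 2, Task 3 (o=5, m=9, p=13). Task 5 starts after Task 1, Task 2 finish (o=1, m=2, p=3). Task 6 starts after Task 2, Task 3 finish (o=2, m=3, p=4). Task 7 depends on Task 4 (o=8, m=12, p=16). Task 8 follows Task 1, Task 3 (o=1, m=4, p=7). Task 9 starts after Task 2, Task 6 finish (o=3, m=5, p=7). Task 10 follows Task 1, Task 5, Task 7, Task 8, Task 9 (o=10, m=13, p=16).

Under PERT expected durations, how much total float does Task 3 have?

3 days

te_Task 1 = (1 + 4·3 + 5)/6 = 18/6 = 3
te_Task 2 = (5 + 4·10 + 15)/6 = 60/6 = 10
te_Task 3 = (4 + 4·5 + 18)/6 = 42/6 = 7
te_Task 4 = (5 + 4·9 + 13)/6 = 54/6 = 9
te_Task 5 = (1 + 4·2 + 3)/6 = 12/6 = 2
te_Task 6 = (2 + 4·3 + 4)/6 = 18/6 = 3
te_Task 7 = (8 + 4·12 + 16)/6 = 72/6 = 12
te_Task 8 = (1 + 4·4 + 7)/6 = 24/6 = 4
te_Task 9 = (3 + 4·5 + 7)/6 = 30/6 = 5
te_Task 10 = (10 + 4·13 + 16)/6 = 78/6 = 13

Forward pass:
ES_Task 1 = 0; EF_Task 1 = 3
ES_Task 2 = 0; EF_Task 2 = 10
ES_Task 3 = 0; EF_Task 3 = 7
ES_Task 4 = max(EF_Task 2=10, EF_Task 3=7) = 10; EF_Task 4 = 10+9 = 19
ES_Task 5 = max(EF_Task 1=3, EF_Task 2=10) = 10; EF_Task 5 = 10+2 = 12
ES_Task 6 = max(EF_Task 2=10, EF_Task 3=7) = 10; EF_Task 6 = 10+3 = 13
ES_Task 7 = 19; EF_Task 7 = 19+12 = 31
ES_Task 8 = max(EF_Task 1=3, EF_Task 3=7) = 7; EF_Task 8 = 7+4 = 11
ES_Task 9 = max(EF_Task 2=10, EF_Task 6=13) = 13; EF_Task 9 = 13+5 = 18
ES_Task 10 = max(EF_Task 1=3, EF_Task 5=12, EF_Task 7=31, EF_Task 8=11, EF_Task 9=18) = 31; EF_Task 10 = 31+13 = 44
Expected project duration μ = 44 days. Critical path: Task 2 → Task 4 → Task 7 → Task 10.

Backward pass:
LF_Task 10 = 44; LS_Task 10 = 44−13 = 31
LF_Task 9 = LS_Task 10 = 31; LS_Task 9 = 31−5 = 26
LF_Task 8 = LS_Task 10 = 31; LS_Task 8 = 31−4 = 27
LF_Task 7 = LS_Task 10 = 31; LS_Task 7 = 31−12 = 19
LF_Task 6 = LS_Task 9 = 26; LS_Task 6 = 26−3 = 23
LF_Task 5 = LS_Task 10 = 31; LS_Task 5 = 31−2 = 29
LF_Task 4 = LS_Task 7 = 19; LS_Task 4 = 19−9 = 10
LF_Task 3 = min(LS_Task 4=10, LS_Task 6=23, LS_Task 8=27) = 10; LS_Task 3 = 10−7 = 3
LF_Task 2 = min(LS_Task 4=10, LS_Task 5=29, LS_Task 6=23, LS_Task 9=26) = 10; LS_Task 2 = 10−10 = 0
LF_Task 1 = min(LS_Task 5=29, LS_Task 8=27, LS_Task 10=31) = 27; LS_Task 1 = 27−3 = 24
Slack_Task 3 = LS_Task 3 − ES_Task 3 = 3 − 0 = 3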